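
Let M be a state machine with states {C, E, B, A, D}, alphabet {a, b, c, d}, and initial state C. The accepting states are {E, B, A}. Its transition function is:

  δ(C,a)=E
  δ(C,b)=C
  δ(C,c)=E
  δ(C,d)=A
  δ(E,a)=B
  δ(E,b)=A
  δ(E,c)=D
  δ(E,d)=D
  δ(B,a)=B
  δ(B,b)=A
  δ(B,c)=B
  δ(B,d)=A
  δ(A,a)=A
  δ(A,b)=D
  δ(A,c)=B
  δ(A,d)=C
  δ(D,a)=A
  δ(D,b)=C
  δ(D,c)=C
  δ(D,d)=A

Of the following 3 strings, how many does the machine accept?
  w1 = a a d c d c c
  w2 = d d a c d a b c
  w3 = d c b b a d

w1: Trace: C -a-> E -a-> B -d-> A -c-> B -d-> A -c-> B -c-> B  → end B, accepted
w2: Trace: C -d-> A -d-> C -a-> E -c-> D -d-> A -a-> A -b-> D -c-> C  → end C, rejected
w3: Trace: C -d-> A -c-> B -b-> A -b-> D -a-> A -d-> C  → end C, rejected

1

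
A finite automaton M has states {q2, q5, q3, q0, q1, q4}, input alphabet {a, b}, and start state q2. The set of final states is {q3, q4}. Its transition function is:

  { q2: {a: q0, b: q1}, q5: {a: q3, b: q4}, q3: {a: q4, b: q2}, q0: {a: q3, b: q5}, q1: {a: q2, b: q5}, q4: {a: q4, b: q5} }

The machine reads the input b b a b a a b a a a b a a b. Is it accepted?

No

q2 → q1 → q5 → q3 → q2 → q0 → q3 → q2 → q0 → q3 → q4 → q5 → q3 → q4 → q5
End state q5 is not accepting.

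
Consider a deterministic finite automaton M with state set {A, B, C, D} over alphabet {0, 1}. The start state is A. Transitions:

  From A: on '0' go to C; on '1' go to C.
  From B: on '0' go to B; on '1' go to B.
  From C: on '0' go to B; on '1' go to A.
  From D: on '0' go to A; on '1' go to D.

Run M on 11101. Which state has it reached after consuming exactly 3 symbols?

C

A → C → A → C
After 3 symbols: C.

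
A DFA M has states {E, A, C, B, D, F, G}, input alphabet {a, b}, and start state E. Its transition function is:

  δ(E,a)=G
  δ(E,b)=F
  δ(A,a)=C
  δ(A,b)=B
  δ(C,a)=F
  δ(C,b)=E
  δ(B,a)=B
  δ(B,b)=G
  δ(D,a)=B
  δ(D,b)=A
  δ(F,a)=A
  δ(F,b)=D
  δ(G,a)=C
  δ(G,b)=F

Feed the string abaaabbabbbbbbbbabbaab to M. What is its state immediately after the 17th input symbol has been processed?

B

Trace: E -a-> G -b-> F -a-> A -a-> C -a-> F -b-> D -b-> A -a-> C -b-> E -b-> F -b-> D -b-> A -b-> B -b-> G -b-> F -b-> D -a-> B
After 17 symbols: B.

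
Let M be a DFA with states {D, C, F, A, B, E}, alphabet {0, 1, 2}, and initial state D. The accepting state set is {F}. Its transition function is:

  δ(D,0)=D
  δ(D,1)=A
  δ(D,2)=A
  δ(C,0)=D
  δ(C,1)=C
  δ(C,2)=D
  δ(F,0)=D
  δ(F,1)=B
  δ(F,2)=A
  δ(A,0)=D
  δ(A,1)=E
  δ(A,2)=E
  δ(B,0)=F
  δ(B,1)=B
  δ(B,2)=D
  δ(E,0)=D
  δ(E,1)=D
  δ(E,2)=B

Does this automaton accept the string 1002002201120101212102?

D → A → D → D → A → D → D → A → E → D → A → E → B → F → B → F → B → D → A → E → D → D → A
End state A is not accepting.

No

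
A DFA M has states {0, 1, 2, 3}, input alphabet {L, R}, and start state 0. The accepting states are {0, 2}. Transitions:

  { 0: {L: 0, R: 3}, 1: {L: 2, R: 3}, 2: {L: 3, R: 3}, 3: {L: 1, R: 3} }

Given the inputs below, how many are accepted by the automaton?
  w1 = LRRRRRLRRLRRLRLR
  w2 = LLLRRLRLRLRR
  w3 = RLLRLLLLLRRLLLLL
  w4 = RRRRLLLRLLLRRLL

2

w1: Trace: 0 -L-> 0 -R-> 3 -R-> 3 -R-> 3 -R-> 3 -R-> 3 -L-> 1 -R-> 3 -R-> 3 -L-> 1 -R-> 3 -R-> 3 -L-> 1 -R-> 3 -L-> 1 -R-> 3  → end 3, rejected
w2: Trace: 0 -L-> 0 -L-> 0 -L-> 0 -R-> 3 -R-> 3 -L-> 1 -R-> 3 -L-> 1 -R-> 3 -L-> 1 -R-> 3 -R-> 3  → end 3, rejected
w3: Trace: 0 -R-> 3 -L-> 1 -L-> 2 -R-> 3 -L-> 1 -L-> 2 -L-> 3 -L-> 1 -L-> 2 -R-> 3 -R-> 3 -L-> 1 -L-> 2 -L-> 3 -L-> 1 -L-> 2  → end 2, accepted
w4: Trace: 0 -R-> 3 -R-> 3 -R-> 3 -R-> 3 -L-> 1 -L-> 2 -L-> 3 -R-> 3 -L-> 1 -L-> 2 -L-> 3 -R-> 3 -R-> 3 -L-> 1 -L-> 2  → end 2, accepted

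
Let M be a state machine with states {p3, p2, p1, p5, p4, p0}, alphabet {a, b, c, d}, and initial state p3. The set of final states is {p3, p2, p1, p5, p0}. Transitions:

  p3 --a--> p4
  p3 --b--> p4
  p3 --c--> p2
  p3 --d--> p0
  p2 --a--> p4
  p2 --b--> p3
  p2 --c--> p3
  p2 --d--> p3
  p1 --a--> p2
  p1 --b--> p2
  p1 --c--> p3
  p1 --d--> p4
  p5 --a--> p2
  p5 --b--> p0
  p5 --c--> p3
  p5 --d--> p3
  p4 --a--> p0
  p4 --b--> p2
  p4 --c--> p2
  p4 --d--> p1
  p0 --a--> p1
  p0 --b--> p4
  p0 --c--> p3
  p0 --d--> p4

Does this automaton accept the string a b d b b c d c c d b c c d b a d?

No

start at p3
read 'a': p3 → p4
read 'b': p4 → p2
read 'd': p2 → p3
read 'b': p3 → p4
read 'b': p4 → p2
read 'c': p2 → p3
read 'd': p3 → p0
read 'c': p0 → p3
read 'c': p3 → p2
read 'd': p2 → p3
read 'b': p3 → p4
read 'c': p4 → p2
read 'c': p2 → p3
read 'd': p3 → p0
read 'b': p0 → p4
read 'a': p4 → p0
read 'd': p0 → p4
End state p4 is not accepting.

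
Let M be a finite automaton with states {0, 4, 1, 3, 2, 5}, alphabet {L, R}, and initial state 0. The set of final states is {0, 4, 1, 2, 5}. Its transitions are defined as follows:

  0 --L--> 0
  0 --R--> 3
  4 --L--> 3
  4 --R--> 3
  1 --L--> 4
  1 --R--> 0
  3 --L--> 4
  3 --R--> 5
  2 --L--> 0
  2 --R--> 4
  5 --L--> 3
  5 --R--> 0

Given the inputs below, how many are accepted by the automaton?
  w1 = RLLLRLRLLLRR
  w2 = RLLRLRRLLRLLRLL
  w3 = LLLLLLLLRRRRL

3

w1: 0 → 3 → 4 → 3 → 4 → 3 → 4 → 3 → 4 → 3 → 4 → 3 → 5  → end 5, accepted
w2: 0 → 3 → 4 → 3 → 5 → 3 → 5 → 0 → 0 → 0 → 3 → 4 → 3 → 5 → 3 → 4  → end 4, accepted
w3: 0 → 0 → 0 → 0 → 0 → 0 → 0 → 0 → 0 → 3 → 5 → 0 → 3 → 4  → end 4, accepted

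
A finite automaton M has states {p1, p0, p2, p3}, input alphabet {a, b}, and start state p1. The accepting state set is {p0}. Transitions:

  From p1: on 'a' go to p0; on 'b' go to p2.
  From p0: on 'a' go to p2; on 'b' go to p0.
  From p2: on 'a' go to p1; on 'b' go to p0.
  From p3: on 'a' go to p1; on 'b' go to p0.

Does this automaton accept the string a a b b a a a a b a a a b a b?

Trace: p1 -a-> p0 -a-> p2 -b-> p0 -b-> p0 -a-> p2 -a-> p1 -a-> p0 -a-> p2 -b-> p0 -a-> p2 -a-> p1 -a-> p0 -b-> p0 -a-> p2 -b-> p0
End state p0 is accepting.

Yes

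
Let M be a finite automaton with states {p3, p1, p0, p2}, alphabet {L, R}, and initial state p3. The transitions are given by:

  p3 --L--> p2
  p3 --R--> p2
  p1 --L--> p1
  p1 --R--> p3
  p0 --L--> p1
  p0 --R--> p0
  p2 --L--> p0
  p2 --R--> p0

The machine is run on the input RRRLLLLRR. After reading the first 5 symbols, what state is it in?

Trace: p3 -R-> p2 -R-> p0 -R-> p0 -L-> p1 -L-> p1
After 5 symbols: p1.

p1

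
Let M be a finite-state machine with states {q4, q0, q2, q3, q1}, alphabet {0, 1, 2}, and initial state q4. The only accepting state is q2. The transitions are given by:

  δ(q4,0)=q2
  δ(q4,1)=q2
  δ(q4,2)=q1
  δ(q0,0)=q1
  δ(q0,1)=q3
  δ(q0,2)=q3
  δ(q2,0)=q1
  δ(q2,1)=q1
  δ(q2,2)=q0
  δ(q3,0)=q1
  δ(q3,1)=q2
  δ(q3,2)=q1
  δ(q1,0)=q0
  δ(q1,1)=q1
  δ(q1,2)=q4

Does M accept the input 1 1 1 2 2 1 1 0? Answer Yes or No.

Trace: q4 -1-> q2 -1-> q1 -1-> q1 -2-> q4 -2-> q1 -1-> q1 -1-> q1 -0-> q0
End state q0 is not accepting.

No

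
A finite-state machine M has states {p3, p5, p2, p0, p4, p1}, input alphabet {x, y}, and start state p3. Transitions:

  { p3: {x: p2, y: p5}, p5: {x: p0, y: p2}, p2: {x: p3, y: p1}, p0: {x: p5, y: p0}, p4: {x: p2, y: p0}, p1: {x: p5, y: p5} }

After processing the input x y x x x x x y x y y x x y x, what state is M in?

start at p3
read 'x': p3 → p2
read 'y': p2 → p1
read 'x': p1 → p5
read 'x': p5 → p0
read 'x': p0 → p5
read 'x': p5 → p0
read 'x': p0 → p5
read 'y': p5 → p2
read 'x': p2 → p3
read 'y': p3 → p5
read 'y': p5 → p2
read 'x': p2 → p3
read 'x': p3 → p2
read 'y': p2 → p1
read 'x': p1 → p5

p5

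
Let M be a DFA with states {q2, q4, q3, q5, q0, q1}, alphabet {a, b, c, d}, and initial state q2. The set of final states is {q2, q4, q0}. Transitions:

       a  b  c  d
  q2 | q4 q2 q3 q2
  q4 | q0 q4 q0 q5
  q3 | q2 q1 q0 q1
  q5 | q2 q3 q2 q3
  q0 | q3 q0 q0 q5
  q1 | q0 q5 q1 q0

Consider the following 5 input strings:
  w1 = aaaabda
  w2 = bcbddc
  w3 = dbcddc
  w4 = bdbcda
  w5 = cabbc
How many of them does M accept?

w1: Trace: q2 -a-> q4 -a-> q0 -a-> q3 -a-> q2 -b-> q2 -d-> q2 -a-> q4  → end q4, accepted
w2: Trace: q2 -b-> q2 -c-> q3 -b-> q1 -d-> q0 -d-> q5 -c-> q2  → end q2, accepted
w3: Trace: q2 -d-> q2 -b-> q2 -c-> q3 -d-> q1 -d-> q0 -c-> q0  → end q0, accepted
w4: Trace: q2 -b-> q2 -d-> q2 -b-> q2 -c-> q3 -d-> q1 -a-> q0  → end q0, accepted
w5: Trace: q2 -c-> q3 -a-> q2 -b-> q2 -b-> q2 -c-> q3  → end q3, rejected

4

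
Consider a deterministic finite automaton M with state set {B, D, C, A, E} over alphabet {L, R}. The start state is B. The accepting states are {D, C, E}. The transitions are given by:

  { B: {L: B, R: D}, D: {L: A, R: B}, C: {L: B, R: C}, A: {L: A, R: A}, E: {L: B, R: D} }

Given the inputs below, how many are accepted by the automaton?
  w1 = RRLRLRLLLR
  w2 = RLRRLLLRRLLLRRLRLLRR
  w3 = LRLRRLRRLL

0

w1:
  start at B
  read 'R': B → D
  read 'R': D → B
  read 'L': B → B
  read 'R': B → D
  read 'L': D → A
  read 'R': A → A
  read 'L': A → A
  read 'L': A → A
  read 'L': A → A
  read 'R': A → A
  end A, rejected
w2:
  start at B
  read 'R': B → D
  read 'L': D → A
  read 'R': A → A
  read 'R': A → A
  read 'L': A → A
  read 'L': A → A
  read 'L': A → A
  read 'R': A → A
  read 'R': A → A
  read 'L': A → A
  read 'L': A → A
  read 'L': A → A
  read 'R': A → A
  read 'R': A → A
  read 'L': A → A
  read 'R': A → A
  read 'L': A → A
  read 'L': A → A
  read 'R': A → A
  read 'R': A → A
  end A, rejected
w3:
  start at B
  read 'L': B → B
  read 'R': B → D
  read 'L': D → A
  read 'R': A → A
  read 'R': A → A
  read 'L': A → A
  read 'R': A → A
  read 'R': A → A
  read 'L': A → A
  read 'L': A → A
  end A, rejected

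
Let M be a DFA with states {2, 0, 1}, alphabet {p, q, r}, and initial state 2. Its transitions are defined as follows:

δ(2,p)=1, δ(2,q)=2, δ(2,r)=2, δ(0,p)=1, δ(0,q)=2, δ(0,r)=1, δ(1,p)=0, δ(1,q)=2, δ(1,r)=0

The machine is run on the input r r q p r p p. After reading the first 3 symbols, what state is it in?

start at 2
read 'r': 2 → 2
read 'r': 2 → 2
read 'q': 2 → 2
After 3 symbols: 2.

2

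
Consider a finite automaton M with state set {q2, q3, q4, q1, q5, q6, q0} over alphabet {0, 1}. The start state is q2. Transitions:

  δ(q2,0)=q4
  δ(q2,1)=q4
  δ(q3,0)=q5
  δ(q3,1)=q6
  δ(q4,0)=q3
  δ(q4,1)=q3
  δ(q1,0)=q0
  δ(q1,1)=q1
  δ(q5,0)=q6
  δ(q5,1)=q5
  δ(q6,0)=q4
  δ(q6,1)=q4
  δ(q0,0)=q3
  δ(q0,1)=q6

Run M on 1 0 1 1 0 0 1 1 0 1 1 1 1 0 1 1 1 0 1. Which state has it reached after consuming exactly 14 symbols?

Trace: q2 -1-> q4 -0-> q3 -1-> q6 -1-> q4 -0-> q3 -0-> q5 -1-> q5 -1-> q5 -0-> q6 -1-> q4 -1-> q3 -1-> q6 -1-> q4 -0-> q3
After 14 symbols: q3.

q3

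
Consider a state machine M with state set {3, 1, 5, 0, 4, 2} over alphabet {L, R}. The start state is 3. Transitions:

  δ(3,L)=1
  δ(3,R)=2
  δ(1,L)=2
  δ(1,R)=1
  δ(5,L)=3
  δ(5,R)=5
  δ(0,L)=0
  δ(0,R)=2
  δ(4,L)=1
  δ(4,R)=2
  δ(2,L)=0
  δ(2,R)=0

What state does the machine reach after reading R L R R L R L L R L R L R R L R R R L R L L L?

3 → 2 → 0 → 2 → 0 → 0 → 2 → 0 → 0 → 2 → 0 → 2 → 0 → 2 → 0 → 0 → 2 → 0 → 2 → 0 → 2 → 0 → 0 → 0

0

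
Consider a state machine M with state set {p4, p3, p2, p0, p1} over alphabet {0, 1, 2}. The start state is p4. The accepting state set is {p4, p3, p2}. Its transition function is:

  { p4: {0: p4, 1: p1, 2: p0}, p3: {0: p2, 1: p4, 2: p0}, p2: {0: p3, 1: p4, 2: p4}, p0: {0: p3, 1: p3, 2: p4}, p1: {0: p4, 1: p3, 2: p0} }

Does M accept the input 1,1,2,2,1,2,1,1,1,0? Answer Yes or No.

p4 → p1 → p3 → p0 → p4 → p1 → p0 → p3 → p4 → p1 → p4
End state p4 is accepting.

Yes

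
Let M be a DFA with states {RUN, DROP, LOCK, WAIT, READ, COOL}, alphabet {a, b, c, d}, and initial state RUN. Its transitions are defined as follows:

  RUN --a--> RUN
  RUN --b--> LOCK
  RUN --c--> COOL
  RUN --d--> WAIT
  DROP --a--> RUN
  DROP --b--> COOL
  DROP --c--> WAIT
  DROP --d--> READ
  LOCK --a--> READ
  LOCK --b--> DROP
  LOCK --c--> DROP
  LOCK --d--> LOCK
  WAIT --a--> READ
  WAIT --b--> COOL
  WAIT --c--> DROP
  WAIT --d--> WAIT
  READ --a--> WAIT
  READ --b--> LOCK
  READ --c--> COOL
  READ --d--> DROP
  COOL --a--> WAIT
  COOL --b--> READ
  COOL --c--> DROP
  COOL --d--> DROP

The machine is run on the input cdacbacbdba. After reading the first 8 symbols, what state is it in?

COOL

start at RUN
read 'c': RUN → COOL
read 'd': COOL → DROP
read 'a': DROP → RUN
read 'c': RUN → COOL
read 'b': COOL → READ
read 'a': READ → WAIT
read 'c': WAIT → DROP
read 'b': DROP → COOL
After 8 symbols: COOL.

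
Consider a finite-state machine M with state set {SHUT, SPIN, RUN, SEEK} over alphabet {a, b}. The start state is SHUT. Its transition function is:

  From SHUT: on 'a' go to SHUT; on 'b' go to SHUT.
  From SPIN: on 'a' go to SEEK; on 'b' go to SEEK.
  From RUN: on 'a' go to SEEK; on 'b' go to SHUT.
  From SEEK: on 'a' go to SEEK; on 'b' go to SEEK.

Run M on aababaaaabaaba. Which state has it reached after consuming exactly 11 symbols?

Trace: SHUT -a-> SHUT -a-> SHUT -b-> SHUT -a-> SHUT -b-> SHUT -a-> SHUT -a-> SHUT -a-> SHUT -a-> SHUT -b-> SHUT -a-> SHUT
After 11 symbols: SHUT.

SHUT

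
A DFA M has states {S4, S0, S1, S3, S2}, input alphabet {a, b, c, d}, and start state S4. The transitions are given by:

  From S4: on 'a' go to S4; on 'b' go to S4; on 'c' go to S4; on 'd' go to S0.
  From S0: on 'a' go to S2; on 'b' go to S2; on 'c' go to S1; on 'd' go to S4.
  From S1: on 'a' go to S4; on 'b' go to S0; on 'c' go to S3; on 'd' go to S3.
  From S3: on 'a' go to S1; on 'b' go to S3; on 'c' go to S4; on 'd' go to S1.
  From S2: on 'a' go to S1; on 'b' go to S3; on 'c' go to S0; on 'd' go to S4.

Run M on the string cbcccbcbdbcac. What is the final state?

S0

S4 → S4 → S4 → S4 → S4 → S4 → S4 → S4 → S4 → S0 → S2 → S0 → S2 → S0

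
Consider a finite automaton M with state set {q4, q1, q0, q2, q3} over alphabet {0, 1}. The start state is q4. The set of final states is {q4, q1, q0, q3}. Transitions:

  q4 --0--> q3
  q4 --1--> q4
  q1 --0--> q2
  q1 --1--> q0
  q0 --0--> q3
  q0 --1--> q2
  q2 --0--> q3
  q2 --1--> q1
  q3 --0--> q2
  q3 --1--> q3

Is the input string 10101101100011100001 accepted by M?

q4 → q4 → q3 → q3 → q2 → q1 → q0 → q3 → q3 → q3 → q2 → q3 → q2 → q1 → q0 → q2 → q3 → q2 → q3 → q2 → q1
End state q1 is accepting.

Yes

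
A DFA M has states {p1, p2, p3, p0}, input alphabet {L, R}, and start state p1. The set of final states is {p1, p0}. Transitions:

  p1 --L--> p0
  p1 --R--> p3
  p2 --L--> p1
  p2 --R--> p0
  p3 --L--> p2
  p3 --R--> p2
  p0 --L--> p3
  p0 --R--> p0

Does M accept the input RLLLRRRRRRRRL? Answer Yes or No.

p1 → p3 → p2 → p1 → p0 → p0 → p0 → p0 → p0 → p0 → p0 → p0 → p0 → p3
End state p3 is not accepting.

No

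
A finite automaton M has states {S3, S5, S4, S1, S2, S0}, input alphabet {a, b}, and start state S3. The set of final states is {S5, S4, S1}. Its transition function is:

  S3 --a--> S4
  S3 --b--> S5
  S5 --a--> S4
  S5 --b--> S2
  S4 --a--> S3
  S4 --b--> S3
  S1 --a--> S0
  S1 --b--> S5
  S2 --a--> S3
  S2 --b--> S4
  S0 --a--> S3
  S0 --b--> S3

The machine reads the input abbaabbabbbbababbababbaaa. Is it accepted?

Yes

S3 → S4 → S3 → S5 → S4 → S3 → S5 → S2 → S3 → S5 → S2 → S4 → S3 → S4 → S3 → S4 → S3 → S5 → S4 → S3 → S4 → S3 → S5 → S4 → S3 → S4
End state S4 is accepting.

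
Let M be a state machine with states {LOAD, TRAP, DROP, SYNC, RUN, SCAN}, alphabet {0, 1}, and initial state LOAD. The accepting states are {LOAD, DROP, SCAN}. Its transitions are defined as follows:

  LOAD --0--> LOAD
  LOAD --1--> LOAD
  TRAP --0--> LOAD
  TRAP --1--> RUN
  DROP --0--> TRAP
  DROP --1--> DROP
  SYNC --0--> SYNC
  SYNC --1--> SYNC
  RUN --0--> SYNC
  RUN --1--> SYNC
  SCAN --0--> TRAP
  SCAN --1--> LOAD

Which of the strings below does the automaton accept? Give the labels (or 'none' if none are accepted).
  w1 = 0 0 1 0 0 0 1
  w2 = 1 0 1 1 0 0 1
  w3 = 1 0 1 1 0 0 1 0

w1, w2, w3

w1:
  start at LOAD
  read '0': LOAD → LOAD
  read '0': LOAD → LOAD
  read '1': LOAD → LOAD
  read '0': LOAD → LOAD
  read '0': LOAD → LOAD
  read '0': LOAD → LOAD
  read '1': LOAD → LOAD
  end LOAD, accepted
w2:
  start at LOAD
  read '1': LOAD → LOAD
  read '0': LOAD → LOAD
  read '1': LOAD → LOAD
  read '1': LOAD → LOAD
  read '0': LOAD → LOAD
  read '0': LOAD → LOAD
  read '1': LOAD → LOAD
  end LOAD, accepted
w3:
  start at LOAD
  read '1': LOAD → LOAD
  read '0': LOAD → LOAD
  read '1': LOAD → LOAD
  read '1': LOAD → LOAD
  read '0': LOAD → LOAD
  read '0': LOAD → LOAD
  read '1': LOAD → LOAD
  read '0': LOAD → LOAD
  end LOAD, accepted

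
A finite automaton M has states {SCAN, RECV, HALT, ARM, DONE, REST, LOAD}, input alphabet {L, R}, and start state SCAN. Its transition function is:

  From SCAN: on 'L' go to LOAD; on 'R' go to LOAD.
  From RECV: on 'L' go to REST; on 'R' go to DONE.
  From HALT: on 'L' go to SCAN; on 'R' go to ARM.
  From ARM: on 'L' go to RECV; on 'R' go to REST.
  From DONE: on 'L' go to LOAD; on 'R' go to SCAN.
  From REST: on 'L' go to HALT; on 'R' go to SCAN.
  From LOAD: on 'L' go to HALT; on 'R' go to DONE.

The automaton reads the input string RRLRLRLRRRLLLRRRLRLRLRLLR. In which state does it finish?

ARM

start at SCAN
read 'R': SCAN → LOAD
read 'R': LOAD → DONE
read 'L': DONE → LOAD
read 'R': LOAD → DONE
read 'L': DONE → LOAD
read 'R': LOAD → DONE
read 'L': DONE → LOAD
read 'R': LOAD → DONE
read 'R': DONE → SCAN
read 'R': SCAN → LOAD
read 'L': LOAD → HALT
read 'L': HALT → SCAN
read 'L': SCAN → LOAD
read 'R': LOAD → DONE
read 'R': DONE → SCAN
read 'R': SCAN → LOAD
read 'L': LOAD → HALT
read 'R': HALT → ARM
read 'L': ARM → RECV
read 'R': RECV → DONE
read 'L': DONE → LOAD
read 'R': LOAD → DONE
read 'L': DONE → LOAD
read 'L': LOAD → HALT
read 'R': HALT → ARM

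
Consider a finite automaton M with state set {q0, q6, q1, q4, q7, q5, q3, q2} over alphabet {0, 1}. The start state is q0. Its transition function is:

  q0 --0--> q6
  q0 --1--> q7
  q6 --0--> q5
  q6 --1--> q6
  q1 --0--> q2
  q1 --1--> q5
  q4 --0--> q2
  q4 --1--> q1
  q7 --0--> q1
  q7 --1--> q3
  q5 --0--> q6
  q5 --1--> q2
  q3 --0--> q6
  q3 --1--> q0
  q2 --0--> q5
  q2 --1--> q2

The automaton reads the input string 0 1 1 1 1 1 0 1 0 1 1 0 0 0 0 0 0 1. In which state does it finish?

Trace: q0 -0-> q6 -1-> q6 -1-> q6 -1-> q6 -1-> q6 -1-> q6 -0-> q5 -1-> q2 -0-> q5 -1-> q2 -1-> q2 -0-> q5 -0-> q6 -0-> q5 -0-> q6 -0-> q5 -0-> q6 -1-> q6

q6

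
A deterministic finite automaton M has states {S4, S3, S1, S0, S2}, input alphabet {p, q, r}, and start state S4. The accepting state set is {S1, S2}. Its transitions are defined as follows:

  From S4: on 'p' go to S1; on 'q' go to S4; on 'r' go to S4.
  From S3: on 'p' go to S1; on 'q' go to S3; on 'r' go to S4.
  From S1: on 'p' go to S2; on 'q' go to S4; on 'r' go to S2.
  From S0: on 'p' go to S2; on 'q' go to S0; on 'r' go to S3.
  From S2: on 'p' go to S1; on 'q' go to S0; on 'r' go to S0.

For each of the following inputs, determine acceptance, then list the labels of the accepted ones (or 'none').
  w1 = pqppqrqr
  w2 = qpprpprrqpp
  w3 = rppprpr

w1: Trace: S4 -p-> S1 -q-> S4 -p-> S1 -p-> S2 -q-> S0 -r-> S3 -q-> S3 -r-> S4  → end S4, rejected
w2: Trace: S4 -q-> S4 -p-> S1 -p-> S2 -r-> S0 -p-> S2 -p-> S1 -r-> S2 -r-> S0 -q-> S0 -p-> S2 -p-> S1  → end S1, accepted
w3: Trace: S4 -r-> S4 -p-> S1 -p-> S2 -p-> S1 -r-> S2 -p-> S1 -r-> S2  → end S2, accepted

w2, w3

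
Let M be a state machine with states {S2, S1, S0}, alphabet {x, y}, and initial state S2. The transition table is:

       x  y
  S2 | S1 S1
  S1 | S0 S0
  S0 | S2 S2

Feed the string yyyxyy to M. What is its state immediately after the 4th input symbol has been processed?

S2 → S1 → S0 → S2 → S1
After 4 symbols: S1.

S1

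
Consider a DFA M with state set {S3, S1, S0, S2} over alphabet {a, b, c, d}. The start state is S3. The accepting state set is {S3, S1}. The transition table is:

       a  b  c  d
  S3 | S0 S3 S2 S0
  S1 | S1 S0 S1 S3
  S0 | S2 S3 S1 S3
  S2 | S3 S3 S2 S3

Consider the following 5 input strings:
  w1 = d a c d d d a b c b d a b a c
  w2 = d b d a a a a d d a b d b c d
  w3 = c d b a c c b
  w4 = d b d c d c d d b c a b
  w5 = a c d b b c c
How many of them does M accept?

w1:
  start at S3
  read 'd': S3 → S0
  read 'a': S0 → S2
  read 'c': S2 → S2
  read 'd': S2 → S3
  read 'd': S3 → S0
  read 'd': S0 → S3
  read 'a': S3 → S0
  read 'b': S0 → S3
  read 'c': S3 → S2
  read 'b': S2 → S3
  read 'd': S3 → S0
  read 'a': S0 → S2
  read 'b': S2 → S3
  read 'a': S3 → S0
  read 'c': S0 → S1
  end S1, accepted
w2:
  start at S3
  read 'd': S3 → S0
  read 'b': S0 → S3
  read 'd': S3 → S0
  read 'a': S0 → S2
  read 'a': S2 → S3
  read 'a': S3 → S0
  read 'a': S0 → S2
  read 'd': S2 → S3
  read 'd': S3 → S0
  read 'a': S0 → S2
  read 'b': S2 → S3
  read 'd': S3 → S0
  read 'b': S0 → S3
  read 'c': S3 → S2
  read 'd': S2 → S3
  end S3, accepted
w3:
  start at S3
  read 'c': S3 → S2
  read 'd': S2 → S3
  read 'b': S3 → S3
  read 'a': S3 → S0
  read 'c': S0 → S1
  read 'c': S1 → S1
  read 'b': S1 → S0
  end S0, rejected
w4:
  start at S3
  read 'd': S3 → S0
  read 'b': S0 → S3
  read 'd': S3 → S0
  read 'c': S0 → S1
  read 'd': S1 → S3
  read 'c': S3 → S2
  read 'd': S2 → S3
  read 'd': S3 → S0
  read 'b': S0 → S3
  read 'c': S3 → S2
  read 'a': S2 → S3
  read 'b': S3 → S3
  end S3, accepted
w5:
  start at S3
  read 'a': S3 → S0
  read 'c': S0 → S1
  read 'd': S1 → S3
  read 'b': S3 → S3
  read 'b': S3 → S3
  read 'c': S3 → S2
  read 'c': S2 → S2
  end S2, rejected

3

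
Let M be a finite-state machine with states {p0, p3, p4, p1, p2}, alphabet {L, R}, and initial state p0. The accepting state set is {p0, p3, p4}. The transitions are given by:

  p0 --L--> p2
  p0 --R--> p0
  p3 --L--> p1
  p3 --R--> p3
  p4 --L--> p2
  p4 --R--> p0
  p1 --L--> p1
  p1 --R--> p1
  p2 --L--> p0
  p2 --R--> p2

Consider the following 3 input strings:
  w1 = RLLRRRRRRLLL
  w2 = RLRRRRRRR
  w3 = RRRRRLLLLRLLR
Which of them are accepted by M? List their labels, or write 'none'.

w1:
  start at p0
  read 'R': p0 → p0
  read 'L': p0 → p2
  read 'L': p2 → p0
  read 'R': p0 → p0
  read 'R': p0 → p0
  read 'R': p0 → p0
  read 'R': p0 → p0
  read 'R': p0 → p0
  read 'R': p0 → p0
  read 'L': p0 → p2
  read 'L': p2 → p0
  read 'L': p0 → p2
  end p2, rejected
w2:
  start at p0
  read 'R': p0 → p0
  read 'L': p0 → p2
  read 'R': p2 → p2
  read 'R': p2 → p2
  read 'R': p2 → p2
  read 'R': p2 → p2
  read 'R': p2 → p2
  read 'R': p2 → p2
  read 'R': p2 → p2
  end p2, rejected
w3:
  start at p0
  read 'R': p0 → p0
  read 'R': p0 → p0
  read 'R': p0 → p0
  read 'R': p0 → p0
  read 'R': p0 → p0
  read 'L': p0 → p2
  read 'L': p2 → p0
  read 'L': p0 → p2
  read 'L': p2 → p0
  read 'R': p0 → p0
  read 'L': p0 → p2
  read 'L': p2 → p0
  read 'R': p0 → p0
  end p0, accepted

w3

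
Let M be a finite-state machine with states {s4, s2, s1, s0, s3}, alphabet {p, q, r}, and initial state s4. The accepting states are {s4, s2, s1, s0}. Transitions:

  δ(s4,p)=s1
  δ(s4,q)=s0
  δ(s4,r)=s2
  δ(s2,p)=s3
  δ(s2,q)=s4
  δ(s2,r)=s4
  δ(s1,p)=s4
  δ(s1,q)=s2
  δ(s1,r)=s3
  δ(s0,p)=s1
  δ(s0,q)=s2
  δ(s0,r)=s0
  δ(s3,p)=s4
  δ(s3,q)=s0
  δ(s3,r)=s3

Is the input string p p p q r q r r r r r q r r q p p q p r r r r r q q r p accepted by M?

Yes

start at s4
read 'p': s4 → s1
read 'p': s1 → s4
read 'p': s4 → s1
read 'q': s1 → s2
read 'r': s2 → s4
read 'q': s4 → s0
read 'r': s0 → s0
read 'r': s0 → s0
read 'r': s0 → s0
read 'r': s0 → s0
read 'r': s0 → s0
read 'q': s0 → s2
read 'r': s2 → s4
read 'r': s4 → s2
read 'q': s2 → s4
read 'p': s4 → s1
read 'p': s1 → s4
read 'q': s4 → s0
read 'p': s0 → s1
read 'r': s1 → s3
read 'r': s3 → s3
read 'r': s3 → s3
read 'r': s3 → s3
read 'r': s3 → s3
read 'q': s3 → s0
read 'q': s0 → s2
read 'r': s2 → s4
read 'p': s4 → s1
End state s1 is accepting.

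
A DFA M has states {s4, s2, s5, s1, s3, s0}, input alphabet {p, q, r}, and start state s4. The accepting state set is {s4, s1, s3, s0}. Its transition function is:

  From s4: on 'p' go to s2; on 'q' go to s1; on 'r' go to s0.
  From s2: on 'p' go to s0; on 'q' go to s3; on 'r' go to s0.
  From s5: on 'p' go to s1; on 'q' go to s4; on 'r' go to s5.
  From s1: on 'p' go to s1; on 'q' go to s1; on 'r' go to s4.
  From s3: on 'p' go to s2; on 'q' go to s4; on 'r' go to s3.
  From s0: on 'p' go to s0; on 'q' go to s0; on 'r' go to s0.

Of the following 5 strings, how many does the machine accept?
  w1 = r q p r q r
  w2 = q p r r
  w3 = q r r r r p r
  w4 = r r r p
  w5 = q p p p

5

w1:
  start at s4
  read 'r': s4 → s0
  read 'q': s0 → s0
  read 'p': s0 → s0
  read 'r': s0 → s0
  read 'q': s0 → s0
  read 'r': s0 → s0
  end s0, accepted
w2:
  start at s4
  read 'q': s4 → s1
  read 'p': s1 → s1
  read 'r': s1 → s4
  read 'r': s4 → s0
  end s0, accepted
w3:
  start at s4
  read 'q': s4 → s1
  read 'r': s1 → s4
  read 'r': s4 → s0
  read 'r': s0 → s0
  read 'r': s0 → s0
  read 'p': s0 → s0
  read 'r': s0 → s0
  end s0, accepted
w4:
  start at s4
  read 'r': s4 → s0
  read 'r': s0 → s0
  read 'r': s0 → s0
  read 'p': s0 → s0
  end s0, accepted
w5:
  start at s4
  read 'q': s4 → s1
  read 'p': s1 → s1
  read 'p': s1 → s1
  read 'p': s1 → s1
  end s1, accepted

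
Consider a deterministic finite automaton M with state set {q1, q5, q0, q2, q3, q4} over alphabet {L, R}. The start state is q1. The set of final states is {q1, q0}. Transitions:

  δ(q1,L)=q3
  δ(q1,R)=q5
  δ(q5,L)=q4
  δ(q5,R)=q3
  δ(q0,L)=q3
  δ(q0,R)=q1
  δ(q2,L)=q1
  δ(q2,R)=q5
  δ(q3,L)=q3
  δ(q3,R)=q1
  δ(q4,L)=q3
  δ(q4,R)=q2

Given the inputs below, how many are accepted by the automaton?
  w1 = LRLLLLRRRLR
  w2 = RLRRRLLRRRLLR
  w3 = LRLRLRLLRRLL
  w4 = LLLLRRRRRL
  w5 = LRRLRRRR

3

w1: Trace: q1 -L-> q3 -R-> q1 -L-> q3 -L-> q3 -L-> q3 -L-> q3 -R-> q1 -R-> q5 -R-> q3 -L-> q3 -R-> q1  → end q1, accepted
w2: Trace: q1 -R-> q5 -L-> q4 -R-> q2 -R-> q5 -R-> q3 -L-> q3 -L-> q3 -R-> q1 -R-> q5 -R-> q3 -L-> q3 -L-> q3 -R-> q1  → end q1, accepted
w3: Trace: q1 -L-> q3 -R-> q1 -L-> q3 -R-> q1 -L-> q3 -R-> q1 -L-> q3 -L-> q3 -R-> q1 -R-> q5 -L-> q4 -L-> q3  → end q3, rejected
w4: Trace: q1 -L-> q3 -L-> q3 -L-> q3 -L-> q3 -R-> q1 -R-> q5 -R-> q3 -R-> q1 -R-> q5 -L-> q4  → end q4, rejected
w5: Trace: q1 -L-> q3 -R-> q1 -R-> q5 -L-> q4 -R-> q2 -R-> q5 -R-> q3 -R-> q1  → end q1, accepted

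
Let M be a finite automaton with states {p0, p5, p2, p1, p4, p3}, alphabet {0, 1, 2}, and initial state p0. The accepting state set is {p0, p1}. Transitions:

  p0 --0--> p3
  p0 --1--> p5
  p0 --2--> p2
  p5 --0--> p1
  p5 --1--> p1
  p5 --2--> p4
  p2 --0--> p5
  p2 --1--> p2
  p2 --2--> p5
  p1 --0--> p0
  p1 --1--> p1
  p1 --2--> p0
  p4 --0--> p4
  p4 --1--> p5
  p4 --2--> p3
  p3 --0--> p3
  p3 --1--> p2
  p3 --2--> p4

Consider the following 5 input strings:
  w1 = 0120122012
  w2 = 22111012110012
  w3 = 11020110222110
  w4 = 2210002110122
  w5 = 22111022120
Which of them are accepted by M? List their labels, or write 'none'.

w1:
  start at p0
  read '0': p0 → p3
  read '1': p3 → p2
  read '2': p2 → p5
  read '0': p5 → p1
  read '1': p1 → p1
  read '2': p1 → p0
  read '2': p0 → p2
  read '0': p2 → p5
  read '1': p5 → p1
  read '2': p1 → p0
  end p0, accepted
w2:
  start at p0
  read '2': p0 → p2
  read '2': p2 → p5
  read '1': p5 → p1
  read '1': p1 → p1
  read '1': p1 → p1
  read '0': p1 → p0
  read '1': p0 → p5
  read '2': p5 → p4
  read '1': p4 → p5
  read '1': p5 → p1
  read '0': p1 → p0
  read '0': p0 → p3
  read '1': p3 → p2
  read '2': p2 → p5
  end p5, rejected
w3:
  start at p0
  read '1': p0 → p5
  read '1': p5 → p1
  read '0': p1 → p0
  read '2': p0 → p2
  read '0': p2 → p5
  read '1': p5 → p1
  read '1': p1 → p1
  read '0': p1 → p0
  read '2': p0 → p2
  read '2': p2 → p5
  read '2': p5 → p4
  read '1': p4 → p5
  read '1': p5 → p1
  read '0': p1 → p0
  end p0, accepted
w4:
  start at p0
  read '2': p0 → p2
  read '2': p2 → p5
  read '1': p5 → p1
  read '0': p1 → p0
  read '0': p0 → p3
  read '0': p3 → p3
  read '2': p3 → p4
  read '1': p4 → p5
  read '1': p5 → p1
  read '0': p1 → p0
  read '1': p0 → p5
  read '2': p5 → p4
  read '2': p4 → p3
  end p3, rejected
w5:
  start at p0
  read '2': p0 → p2
  read '2': p2 → p5
  read '1': p5 → p1
  read '1': p1 → p1
  read '1': p1 → p1
  read '0': p1 → p0
  read '2': p0 → p2
  read '2': p2 → p5
  read '1': p5 → p1
  read '2': p1 → p0
  read '0': p0 → p3
  end p3, rejected

w1, w3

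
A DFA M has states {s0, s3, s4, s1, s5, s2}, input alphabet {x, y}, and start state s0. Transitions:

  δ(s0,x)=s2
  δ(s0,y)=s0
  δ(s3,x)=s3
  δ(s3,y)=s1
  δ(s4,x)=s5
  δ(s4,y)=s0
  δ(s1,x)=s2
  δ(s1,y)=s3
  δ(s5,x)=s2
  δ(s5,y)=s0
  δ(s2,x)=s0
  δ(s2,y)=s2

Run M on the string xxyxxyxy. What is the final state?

s2

start at s0
read 'x': s0 → s2
read 'x': s2 → s0
read 'y': s0 → s0
read 'x': s0 → s2
read 'x': s2 → s0
read 'y': s0 → s0
read 'x': s0 → s2
read 'y': s2 → s2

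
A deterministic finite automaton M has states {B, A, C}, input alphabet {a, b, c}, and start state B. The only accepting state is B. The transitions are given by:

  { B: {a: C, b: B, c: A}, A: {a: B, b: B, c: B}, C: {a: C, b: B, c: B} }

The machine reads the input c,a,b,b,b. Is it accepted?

Yes

Trace: B -c-> A -a-> B -b-> B -b-> B -b-> B
End state B is accepting.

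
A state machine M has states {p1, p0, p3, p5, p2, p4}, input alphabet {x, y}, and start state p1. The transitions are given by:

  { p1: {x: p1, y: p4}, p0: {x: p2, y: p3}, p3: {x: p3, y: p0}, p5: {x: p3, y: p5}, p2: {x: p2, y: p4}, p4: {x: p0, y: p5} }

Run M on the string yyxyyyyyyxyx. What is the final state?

start at p1
read 'y': p1 → p4
read 'y': p4 → p5
read 'x': p5 → p3
read 'y': p3 → p0
read 'y': p0 → p3
read 'y': p3 → p0
read 'y': p0 → p3
read 'y': p3 → p0
read 'y': p0 → p3
read 'x': p3 → p3
read 'y': p3 → p0
read 'x': p0 → p2

p2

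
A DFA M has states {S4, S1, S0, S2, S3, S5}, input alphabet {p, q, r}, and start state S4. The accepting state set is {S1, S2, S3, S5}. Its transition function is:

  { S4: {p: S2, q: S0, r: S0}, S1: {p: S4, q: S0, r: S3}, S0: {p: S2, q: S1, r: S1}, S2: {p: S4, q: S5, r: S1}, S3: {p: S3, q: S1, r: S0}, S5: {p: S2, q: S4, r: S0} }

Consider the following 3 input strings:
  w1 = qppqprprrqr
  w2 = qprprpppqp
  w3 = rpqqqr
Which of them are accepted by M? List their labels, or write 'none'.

w1, w2, w3

w1:
  start at S4
  read 'q': S4 → S0
  read 'p': S0 → S2
  read 'p': S2 → S4
  read 'q': S4 → S0
  read 'p': S0 → S2
  read 'r': S2 → S1
  read 'p': S1 → S4
  read 'r': S4 → S0
  read 'r': S0 → S1
  read 'q': S1 → S0
  read 'r': S0 → S1
  end S1, accepted
w2:
  start at S4
  read 'q': S4 → S0
  read 'p': S0 → S2
  read 'r': S2 → S1
  read 'p': S1 → S4
  read 'r': S4 → S0
  read 'p': S0 → S2
  read 'p': S2 → S4
  read 'p': S4 → S2
  read 'q': S2 → S5
  read 'p': S5 → S2
  end S2, accepted
w3:
  start at S4
  read 'r': S4 → S0
  read 'p': S0 → S2
  read 'q': S2 → S5
  read 'q': S5 → S4
  read 'q': S4 → S0
  read 'r': S0 → S1
  end S1, accepted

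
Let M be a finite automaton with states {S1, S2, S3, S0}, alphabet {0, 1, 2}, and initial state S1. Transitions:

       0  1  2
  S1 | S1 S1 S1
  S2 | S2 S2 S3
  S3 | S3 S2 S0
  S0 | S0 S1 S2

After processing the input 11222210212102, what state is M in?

Trace: S1 -1-> S1 -1-> S1 -2-> S1 -2-> S1 -2-> S1 -2-> S1 -1-> S1 -0-> S1 -2-> S1 -1-> S1 -2-> S1 -1-> S1 -0-> S1 -2-> S1

S1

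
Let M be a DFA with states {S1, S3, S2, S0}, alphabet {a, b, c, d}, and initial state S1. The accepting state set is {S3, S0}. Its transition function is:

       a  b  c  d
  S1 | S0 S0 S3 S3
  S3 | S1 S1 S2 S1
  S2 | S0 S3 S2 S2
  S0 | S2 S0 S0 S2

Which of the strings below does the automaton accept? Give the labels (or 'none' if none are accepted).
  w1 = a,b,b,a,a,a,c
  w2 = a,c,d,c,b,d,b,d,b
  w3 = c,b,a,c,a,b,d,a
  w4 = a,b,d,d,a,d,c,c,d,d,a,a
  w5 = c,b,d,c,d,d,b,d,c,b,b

w2, w3, w5

w1: S1 → S0 → S0 → S0 → S2 → S0 → S2 → S2  → end S2, rejected
w2: S1 → S0 → S0 → S2 → S2 → S3 → S1 → S0 → S2 → S3  → end S3, accepted
w3: S1 → S3 → S1 → S0 → S0 → S2 → S3 → S1 → S0  → end S0, accepted
w4: S1 → S0 → S0 → S2 → S2 → S0 → S2 → S2 → S2 → S2 → S2 → S0 → S2  → end S2, rejected
w5: S1 → S3 → S1 → S3 → S2 → S2 → S2 → S3 → S1 → S3 → S1 → S0  → end S0, accepted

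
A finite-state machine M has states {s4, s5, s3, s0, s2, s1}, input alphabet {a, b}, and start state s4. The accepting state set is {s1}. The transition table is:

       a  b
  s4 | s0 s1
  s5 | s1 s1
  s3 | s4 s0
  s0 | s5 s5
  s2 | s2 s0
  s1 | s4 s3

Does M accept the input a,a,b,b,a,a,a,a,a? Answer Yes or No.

Trace: s4 -a-> s0 -a-> s5 -b-> s1 -b-> s3 -a-> s4 -a-> s0 -a-> s5 -a-> s1 -a-> s4
End state s4 is not accepting.

No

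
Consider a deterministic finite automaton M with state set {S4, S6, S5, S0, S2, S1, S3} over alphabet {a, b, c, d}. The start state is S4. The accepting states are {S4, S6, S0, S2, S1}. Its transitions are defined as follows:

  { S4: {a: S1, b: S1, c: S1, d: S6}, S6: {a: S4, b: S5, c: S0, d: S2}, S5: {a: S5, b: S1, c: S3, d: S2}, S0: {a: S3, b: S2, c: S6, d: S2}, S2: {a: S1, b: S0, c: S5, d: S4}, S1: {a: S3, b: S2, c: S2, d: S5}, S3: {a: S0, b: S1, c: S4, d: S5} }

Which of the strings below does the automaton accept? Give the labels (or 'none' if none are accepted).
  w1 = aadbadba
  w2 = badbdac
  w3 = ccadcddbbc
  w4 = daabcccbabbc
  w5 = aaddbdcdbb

w1: Trace: S4 -a-> S1 -a-> S3 -d-> S5 -b-> S1 -a-> S3 -d-> S5 -b-> S1 -a-> S3  → end S3, rejected
w2: Trace: S4 -b-> S1 -a-> S3 -d-> S5 -b-> S1 -d-> S5 -a-> S5 -c-> S3  → end S3, rejected
w3: Trace: S4 -c-> S1 -c-> S2 -a-> S1 -d-> S5 -c-> S3 -d-> S5 -d-> S2 -b-> S0 -b-> S2 -c-> S5  → end S5, rejected
w4: Trace: S4 -d-> S6 -a-> S4 -a-> S1 -b-> S2 -c-> S5 -c-> S3 -c-> S4 -b-> S1 -a-> S3 -b-> S1 -b-> S2 -c-> S5  → end S5, rejected
w5: Trace: S4 -a-> S1 -a-> S3 -d-> S5 -d-> S2 -b-> S0 -d-> S2 -c-> S5 -d-> S2 -b-> S0 -b-> S2  → end S2, accepted

w5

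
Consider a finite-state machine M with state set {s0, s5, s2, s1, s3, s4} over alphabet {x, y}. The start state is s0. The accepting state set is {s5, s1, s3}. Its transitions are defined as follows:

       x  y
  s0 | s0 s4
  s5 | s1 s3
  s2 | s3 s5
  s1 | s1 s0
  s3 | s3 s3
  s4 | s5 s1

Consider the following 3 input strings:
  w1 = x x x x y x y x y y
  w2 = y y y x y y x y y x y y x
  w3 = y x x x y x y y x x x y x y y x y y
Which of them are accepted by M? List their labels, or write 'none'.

w1: s0 → s0 → s0 → s0 → s0 → s4 → s5 → s3 → s3 → s3 → s3  → end s3, accepted
w2: s0 → s4 → s1 → s0 → s0 → s4 → s1 → s1 → s0 → s4 → s5 → s3 → s3 → s3  → end s3, accepted
w3: s0 → s4 → s5 → s1 → s1 → s0 → s0 → s4 → s1 → s1 → s1 → s1 → s0 → s0 → s4 → s1 → s1 → s0 → s4  → end s4, rejected

w1, w2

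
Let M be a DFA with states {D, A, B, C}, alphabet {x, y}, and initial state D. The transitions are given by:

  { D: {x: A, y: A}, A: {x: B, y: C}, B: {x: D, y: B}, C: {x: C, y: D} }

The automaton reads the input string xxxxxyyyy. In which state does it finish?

B

D → A → B → D → A → B → B → B → B → B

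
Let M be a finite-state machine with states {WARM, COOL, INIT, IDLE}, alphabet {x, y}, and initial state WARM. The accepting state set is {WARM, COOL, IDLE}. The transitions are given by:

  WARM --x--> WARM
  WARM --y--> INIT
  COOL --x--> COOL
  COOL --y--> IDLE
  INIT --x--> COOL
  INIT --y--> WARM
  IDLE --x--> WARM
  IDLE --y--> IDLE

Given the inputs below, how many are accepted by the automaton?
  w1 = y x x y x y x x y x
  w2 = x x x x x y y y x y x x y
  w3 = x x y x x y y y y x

w1: Trace: WARM -y-> INIT -x-> COOL -x-> COOL -y-> IDLE -x-> WARM -y-> INIT -x-> COOL -x-> COOL -y-> IDLE -x-> WARM  → end WARM, accepted
w2: Trace: WARM -x-> WARM -x-> WARM -x-> WARM -x-> WARM -x-> WARM -y-> INIT -y-> WARM -y-> INIT -x-> COOL -y-> IDLE -x-> WARM -x-> WARM -y-> INIT  → end INIT, rejected
w3: Trace: WARM -x-> WARM -x-> WARM -y-> INIT -x-> COOL -x-> COOL -y-> IDLE -y-> IDLE -y-> IDLE -y-> IDLE -x-> WARM  → end WARM, accepted

2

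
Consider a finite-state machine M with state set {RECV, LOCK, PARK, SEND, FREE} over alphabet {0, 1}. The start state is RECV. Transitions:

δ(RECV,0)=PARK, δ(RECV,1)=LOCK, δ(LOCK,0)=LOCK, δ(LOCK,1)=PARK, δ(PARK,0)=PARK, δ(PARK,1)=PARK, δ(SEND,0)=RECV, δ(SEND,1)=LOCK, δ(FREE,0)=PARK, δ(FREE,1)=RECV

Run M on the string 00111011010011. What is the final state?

PARK

start at RECV
read '0': RECV → PARK
read '0': PARK → PARK
read '1': PARK → PARK
read '1': PARK → PARK
read '1': PARK → PARK
read '0': PARK → PARK
read '1': PARK → PARK
read '1': PARK → PARK
read '0': PARK → PARK
read '1': PARK → PARK
read '0': PARK → PARK
read '0': PARK → PARK
read '1': PARK → PARK
read '1': PARK → PARK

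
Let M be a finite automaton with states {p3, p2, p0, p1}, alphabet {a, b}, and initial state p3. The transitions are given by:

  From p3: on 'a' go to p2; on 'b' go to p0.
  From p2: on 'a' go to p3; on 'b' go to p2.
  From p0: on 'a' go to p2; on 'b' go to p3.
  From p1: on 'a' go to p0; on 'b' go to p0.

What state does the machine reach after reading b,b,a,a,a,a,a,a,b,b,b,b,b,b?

p3 → p0 → p3 → p2 → p3 → p2 → p3 → p2 → p3 → p0 → p3 → p0 → p3 → p0 → p3

p3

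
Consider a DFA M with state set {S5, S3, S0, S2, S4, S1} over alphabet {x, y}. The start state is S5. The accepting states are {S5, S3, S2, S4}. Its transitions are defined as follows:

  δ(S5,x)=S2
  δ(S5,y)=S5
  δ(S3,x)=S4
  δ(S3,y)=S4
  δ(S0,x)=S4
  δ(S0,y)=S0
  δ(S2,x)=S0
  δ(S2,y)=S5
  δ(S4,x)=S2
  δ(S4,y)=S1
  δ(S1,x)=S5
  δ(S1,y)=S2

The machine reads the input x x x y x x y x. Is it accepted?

Yes

start at S5
read 'x': S5 → S2
read 'x': S2 → S0
read 'x': S0 → S4
read 'y': S4 → S1
read 'x': S1 → S5
read 'x': S5 → S2
read 'y': S2 → S5
read 'x': S5 → S2
End state S2 is accepting.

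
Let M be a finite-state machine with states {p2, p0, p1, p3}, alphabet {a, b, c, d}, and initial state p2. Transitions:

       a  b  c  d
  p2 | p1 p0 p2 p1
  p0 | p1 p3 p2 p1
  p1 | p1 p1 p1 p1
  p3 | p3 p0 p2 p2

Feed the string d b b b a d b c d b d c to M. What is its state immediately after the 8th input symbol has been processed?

p1

start at p2
read 'd': p2 → p1
read 'b': p1 → p1
read 'b': p1 → p1
read 'b': p1 → p1
read 'a': p1 → p1
read 'd': p1 → p1
read 'b': p1 → p1
read 'c': p1 → p1
After 8 symbols: p1.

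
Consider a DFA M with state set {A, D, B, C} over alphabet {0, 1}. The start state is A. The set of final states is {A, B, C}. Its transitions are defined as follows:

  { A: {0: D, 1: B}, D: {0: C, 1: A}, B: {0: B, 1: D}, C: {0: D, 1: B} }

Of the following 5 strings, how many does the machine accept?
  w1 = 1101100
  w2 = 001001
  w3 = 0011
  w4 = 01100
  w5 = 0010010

2

w1:
  start at A
  read '1': A → B
  read '1': B → D
  read '0': D → C
  read '1': C → B
  read '1': B → D
  read '0': D → C
  read '0': C → D
  end D, rejected
w2:
  start at A
  read '0': A → D
  read '0': D → C
  read '1': C → B
  read '0': B → B
  read '0': B → B
  read '1': B → D
  end D, rejected
w3:
  start at A
  read '0': A → D
  read '0': D → C
  read '1': C → B
  read '1': B → D
  end D, rejected
w4:
  start at A
  read '0': A → D
  read '1': D → A
  read '1': A → B
  read '0': B → B
  read '0': B → B
  end B, accepted
w5:
  start at A
  read '0': A → D
  read '0': D → C
  read '1': C → B
  read '0': B → B
  read '0': B → B
  read '1': B → D
  read '0': D → C
  end C, accepted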